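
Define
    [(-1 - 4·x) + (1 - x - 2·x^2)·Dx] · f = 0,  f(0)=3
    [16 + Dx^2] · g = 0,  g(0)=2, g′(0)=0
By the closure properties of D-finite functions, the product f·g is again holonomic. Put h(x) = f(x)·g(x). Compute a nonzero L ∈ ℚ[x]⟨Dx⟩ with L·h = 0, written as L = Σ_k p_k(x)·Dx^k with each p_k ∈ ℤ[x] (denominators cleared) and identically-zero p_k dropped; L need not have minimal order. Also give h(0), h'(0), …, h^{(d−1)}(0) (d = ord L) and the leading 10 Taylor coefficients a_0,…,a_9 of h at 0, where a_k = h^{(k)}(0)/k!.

f: a_k = 3, 3, 9, 15, 33, 63, 129, 255, 513, 1023, …
g: a_k = 2, 0, -16, 0, 64/3, 0, -512/45, 0, 1024/315, 0, …
h₀=f·g: eliminate ⇒ L₀, order ≤ 1·2.
L = (-12 + 16·x + 32·x^2) + (2 + 8·x)·Dx + (-1 + x + 2·x^2)·Dx^2  (order 2).
h: a_k = 6, 6, -30, -18, -14, -50, -1682/15, -3182/15, -44798/105, -29782/35, …
ICs: h(0) = 6, h′(0) = 6.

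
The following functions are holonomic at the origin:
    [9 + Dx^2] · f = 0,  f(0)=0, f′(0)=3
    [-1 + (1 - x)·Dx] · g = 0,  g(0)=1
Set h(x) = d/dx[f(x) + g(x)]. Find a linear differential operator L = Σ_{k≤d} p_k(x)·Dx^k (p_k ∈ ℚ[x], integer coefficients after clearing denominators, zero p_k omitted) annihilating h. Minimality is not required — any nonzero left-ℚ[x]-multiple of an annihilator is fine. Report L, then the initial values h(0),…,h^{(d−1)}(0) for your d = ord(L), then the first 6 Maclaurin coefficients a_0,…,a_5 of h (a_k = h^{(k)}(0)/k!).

L = (126 - 108·x + 54·x^2) + (-45 + 99·x - 81·x^2 + 27·x^3)·Dx + (14 - 12·x + 6·x^2)·Dx^2 + (-5 + 11·x - 9·x^2 + 3·x^3)·Dx^3  (order 3).
h: a_k = 4, 2, -21/2, 4, 121/8, 6, …
ICs: h(0) = 4, h′(0) = 2, h′′(0) = -21.

f: a_k = 0, 3, 0, -9/2, 0, 81/40, …
g: a_k = 1, 1, 1, 1, 1, 1, …
h₀=f+g: left-lcm gives L₀, ord ≤ 3.
Derive L from L₀ (diff closure).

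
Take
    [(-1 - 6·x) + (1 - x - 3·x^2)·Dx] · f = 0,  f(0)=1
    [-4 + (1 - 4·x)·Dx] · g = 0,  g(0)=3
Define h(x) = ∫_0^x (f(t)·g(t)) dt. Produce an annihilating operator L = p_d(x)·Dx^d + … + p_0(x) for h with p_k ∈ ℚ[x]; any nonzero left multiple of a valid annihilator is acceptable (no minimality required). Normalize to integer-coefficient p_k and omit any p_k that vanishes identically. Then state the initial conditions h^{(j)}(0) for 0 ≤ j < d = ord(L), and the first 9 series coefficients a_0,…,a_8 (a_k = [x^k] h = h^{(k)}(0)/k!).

L = (-5 + 2·x + 36·x^2)·Dx + (1 - 5·x + x^2 + 12·x^3)·Dx^2  (order 2).
h: a_k = 0, 3, 15/2, 24, 309/4, 1293/5, 882, 21459/7, 86487/8, …
ICs: h(0) = 0, h′(0) = 3.

f: a_k = 1, 1, 4, 7, 19, 40, 97, 217, 508, …
g: a_k = 3, 12, 48, 192, 768, 3072, 12288, 49152, 196608, …
h₀=f·g: eliminate ⇒ L₀, order ≤ 1·1.
∫: right-multiply L₀ by Dx.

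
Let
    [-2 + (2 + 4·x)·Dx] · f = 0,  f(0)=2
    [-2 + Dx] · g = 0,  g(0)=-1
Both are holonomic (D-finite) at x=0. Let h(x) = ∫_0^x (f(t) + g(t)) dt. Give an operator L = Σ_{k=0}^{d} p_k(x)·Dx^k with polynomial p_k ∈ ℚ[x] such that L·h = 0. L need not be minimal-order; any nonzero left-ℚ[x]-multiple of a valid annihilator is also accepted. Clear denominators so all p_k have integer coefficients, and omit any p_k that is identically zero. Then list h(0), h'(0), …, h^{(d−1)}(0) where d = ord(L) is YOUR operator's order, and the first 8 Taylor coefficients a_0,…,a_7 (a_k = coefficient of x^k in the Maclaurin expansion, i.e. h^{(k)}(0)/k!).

L = (6 + 8·x)·Dx + (-5 - 16·x - 16·x^2)·Dx^2 + (1 + 6·x + 8·x^2)·Dx^3  (order 3).
h: a_k = 0, 1, 0, -1, -1/12, -23/60, 89/360, -977/2520, …
ICs: h(0) = 0, h′(0) = 1, h′′(0) = 0.

f: a_k = 2, 2, -1, 1, -5/4, 7/4, -21/8, 33/8, …
g: a_k = -1, -2, -2, -4/3, -2/3, -4/15, -4/45, -8/315, …
f+g: L₀ = lclm(L_f,L_g), ord ≤ 1+1.
Integrate: L := L₀·Dx.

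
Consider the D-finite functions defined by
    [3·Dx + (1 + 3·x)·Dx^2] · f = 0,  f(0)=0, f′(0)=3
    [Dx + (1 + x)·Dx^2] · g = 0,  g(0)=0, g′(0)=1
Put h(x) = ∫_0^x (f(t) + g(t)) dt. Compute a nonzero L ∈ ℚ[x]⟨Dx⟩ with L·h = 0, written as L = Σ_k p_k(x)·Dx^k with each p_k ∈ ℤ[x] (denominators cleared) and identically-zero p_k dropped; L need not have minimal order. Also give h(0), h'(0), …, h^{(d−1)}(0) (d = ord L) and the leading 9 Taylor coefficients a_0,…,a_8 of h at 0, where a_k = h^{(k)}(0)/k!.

L = 6·Dx^2 + (8 + 12·x)·Dx^3 + (1 + 4·x + 3·x^2)·Dx^4  (order 4).
h: a_k = 0, 0, 2, -5/3, 7/3, -41/10, 122/15, -365/21, 547/14, …
ICs: h(0) = 0, h′(0) = 0, h′′(0) = 4, h′′′(0) = -10.

f: a_k = 0, 3, -9/2, 9, -81/4, 243/5, -243/2, 2187/7, -6561/8, …
g: a_k = 0, 1, -1/2, 1/3, -1/4, 1/5, -1/6, 1/7, -1/8, …
h₀=f+g: left-lcm gives L₀, ord ≤ 4.
Integrate: L := L₀·Dx.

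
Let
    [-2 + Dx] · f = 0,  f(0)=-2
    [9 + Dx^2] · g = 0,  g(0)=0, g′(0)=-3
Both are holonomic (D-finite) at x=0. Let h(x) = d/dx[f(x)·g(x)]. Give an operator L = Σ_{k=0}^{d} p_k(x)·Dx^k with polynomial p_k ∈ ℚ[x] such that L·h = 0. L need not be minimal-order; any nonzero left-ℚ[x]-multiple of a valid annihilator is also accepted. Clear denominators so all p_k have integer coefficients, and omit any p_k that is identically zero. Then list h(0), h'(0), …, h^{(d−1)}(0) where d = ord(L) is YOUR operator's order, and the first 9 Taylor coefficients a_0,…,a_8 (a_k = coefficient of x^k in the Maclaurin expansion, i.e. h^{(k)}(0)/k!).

f: a_k = -2, -4, -4, -8/3, -4/3, -8/15, -8/45, -16/315, -4/315, …
g: a_k = 0, -3, 0, 9/2, 0, -81/40, 0, 243/560, 0, …
f·g: L₀ = L_f ⊗_s L_g, ord ≤ 1·2.
Derive L from L₀ (diff closure).
L = 13 - 4·Dx + Dx^2  (order 2).
h: a_k = 6, 24, 9, -40, -199/4, -69/5, 1483/120, 34/3, 6267/2240, …
ICs: h(0) = 6, h′(0) = 24.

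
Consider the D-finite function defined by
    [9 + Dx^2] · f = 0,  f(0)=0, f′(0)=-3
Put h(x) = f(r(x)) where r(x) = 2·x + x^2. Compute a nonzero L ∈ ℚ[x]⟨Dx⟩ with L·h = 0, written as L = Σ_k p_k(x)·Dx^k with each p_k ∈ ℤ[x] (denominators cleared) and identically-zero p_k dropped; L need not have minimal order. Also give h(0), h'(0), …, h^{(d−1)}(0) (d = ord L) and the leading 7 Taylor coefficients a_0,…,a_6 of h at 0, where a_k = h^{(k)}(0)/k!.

L = (36 + 108·x + 108·x^2 + 36·x^3) - Dx + (1 + x)·Dx^2  (order 2).
h: a_k = 0, -6, -3, 36, 54, -189/5, -315/2, …
ICs: h(0) = 0, h′(0) = -6.

f: a_k = 0, -3, 0, 9/2, 0, -81/40, 0, …
f∘r: x↦r, Dx↦Dx/r' in L_f ⇒ L₀.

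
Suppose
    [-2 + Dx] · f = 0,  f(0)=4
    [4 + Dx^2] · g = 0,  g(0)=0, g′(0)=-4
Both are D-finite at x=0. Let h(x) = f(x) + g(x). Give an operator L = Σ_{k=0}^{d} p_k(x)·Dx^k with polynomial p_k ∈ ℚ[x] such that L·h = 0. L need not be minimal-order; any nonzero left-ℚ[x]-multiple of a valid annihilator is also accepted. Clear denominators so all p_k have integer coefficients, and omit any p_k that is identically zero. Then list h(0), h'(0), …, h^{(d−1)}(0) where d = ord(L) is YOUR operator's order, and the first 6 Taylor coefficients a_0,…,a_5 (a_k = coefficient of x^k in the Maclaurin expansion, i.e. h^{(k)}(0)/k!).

L = -8 + 4·Dx - 2·Dx^2 + Dx^3  (order 3).
h: a_k = 4, 4, 8, 8, 8/3, 8/15, …
ICs: h(0) = 4, h′(0) = 4, h′′(0) = 16.

f: a_k = 4, 8, 8, 16/3, 8/3, 16/15, …
g: a_k = 0, -4, 0, 8/3, 0, -8/15, …
h₀=f+g: left-lcm gives L₀, ord ≤ 3.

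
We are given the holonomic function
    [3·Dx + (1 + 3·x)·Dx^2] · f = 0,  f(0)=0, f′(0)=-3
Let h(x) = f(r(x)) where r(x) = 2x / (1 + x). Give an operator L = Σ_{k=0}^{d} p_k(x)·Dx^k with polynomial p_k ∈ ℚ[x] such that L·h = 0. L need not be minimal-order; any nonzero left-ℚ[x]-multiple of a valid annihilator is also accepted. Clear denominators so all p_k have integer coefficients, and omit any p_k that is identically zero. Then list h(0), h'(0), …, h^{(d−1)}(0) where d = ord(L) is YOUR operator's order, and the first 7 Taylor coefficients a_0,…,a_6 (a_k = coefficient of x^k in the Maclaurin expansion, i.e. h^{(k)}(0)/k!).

L = (8 + 14·x)·Dx + (1 + 8·x + 7·x^2)·Dx^2  (order 2).
h: a_k = 0, -6, 24, -114, 600, -16806/5, 19608, …
ICs: h(0) = 0, h′(0) = -6.

f: a_k = 0, -3, 9/2, -9, 81/4, -243/5, 243/2, …
Change of var in L_f (x↦r) gives L₀.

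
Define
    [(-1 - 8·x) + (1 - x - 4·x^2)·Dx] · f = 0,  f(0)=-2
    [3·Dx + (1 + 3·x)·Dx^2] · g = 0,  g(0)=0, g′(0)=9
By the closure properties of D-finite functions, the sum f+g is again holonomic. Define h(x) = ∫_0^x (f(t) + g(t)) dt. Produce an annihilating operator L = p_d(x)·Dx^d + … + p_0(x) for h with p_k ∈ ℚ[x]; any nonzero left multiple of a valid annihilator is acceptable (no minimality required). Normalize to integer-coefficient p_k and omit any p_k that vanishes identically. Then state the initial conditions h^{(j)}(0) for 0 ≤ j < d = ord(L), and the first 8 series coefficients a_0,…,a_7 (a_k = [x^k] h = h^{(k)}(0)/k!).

L = (342 + 2178·x + 6624·x^2 + 6336·x^3 + 6912·x^4)·Dx^2 + (36 + 696·x + 4356·x^2 + 10176·x^3 + 12960·x^4 + 11520·x^5)·Dx^3 + (-13 - 101·x - 191·x^2 + 225·x^3 + 1440·x^4 + 2928·x^5 + 2304·x^6)·Dx^4  (order 4).
h: a_k = 0, -2, 7/2, -47/6, 9/4, -95/4, 79/30, -1453/14, …
ICs: h(0) = 0, h′(0) = -2, h′′(0) = 7, h′′′(0) = -47.

f: a_k = -2, -2, -10, -18, -58, -130, -362, -882, …
g: a_k = 0, 9, -27/2, 27, -243/4, 729/5, -729/2, 6561/7, …
f+g: L₀ = lclm(L_f,L_g), ord ≤ 1+2.
Integrate: L := L₀·Dx.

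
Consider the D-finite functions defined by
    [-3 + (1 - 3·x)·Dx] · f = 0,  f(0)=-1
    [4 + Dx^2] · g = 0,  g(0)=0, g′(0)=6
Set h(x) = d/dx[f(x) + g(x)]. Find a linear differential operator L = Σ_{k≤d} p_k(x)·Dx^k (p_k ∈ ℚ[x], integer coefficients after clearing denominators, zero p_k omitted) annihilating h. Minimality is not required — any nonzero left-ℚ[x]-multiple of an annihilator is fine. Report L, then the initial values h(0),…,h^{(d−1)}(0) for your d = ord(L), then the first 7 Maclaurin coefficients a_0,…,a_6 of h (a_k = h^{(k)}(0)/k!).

f: a_k = -1, -3, -9, -27, -81, -243, -729, …
g: a_k = 0, 6, 0, -4, 0, 4/5, 0, …
h₀=f+g: left-lcm gives L₀, ord ≤ 3.
h=h₀': d/dx-closure on L₀ ⇒ L.
L = (1344 - 288·x + 432·x^2) + (-116 + 396·x - 216·x^2 + 216·x^3)·Dx + (336 - 72·x + 108·x^2)·Dx^2 + (-29 + 99·x - 54·x^2 + 54·x^3)·Dx^3  (order 3).
h: a_k = 3, -18, -93, -324, -1211, -4374, -229643/15, …
ICs: h(0) = 3, h′(0) = -18, h′′(0) = -186.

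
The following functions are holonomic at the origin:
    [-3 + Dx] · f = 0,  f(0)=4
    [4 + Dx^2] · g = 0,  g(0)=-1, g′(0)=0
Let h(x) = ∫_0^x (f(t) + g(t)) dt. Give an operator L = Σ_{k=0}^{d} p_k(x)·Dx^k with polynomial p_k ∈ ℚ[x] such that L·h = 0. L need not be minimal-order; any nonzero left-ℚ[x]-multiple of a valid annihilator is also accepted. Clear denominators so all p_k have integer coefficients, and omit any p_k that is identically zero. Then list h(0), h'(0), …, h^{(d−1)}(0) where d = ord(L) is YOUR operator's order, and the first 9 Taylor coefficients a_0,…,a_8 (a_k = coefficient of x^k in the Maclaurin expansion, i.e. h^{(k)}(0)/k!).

f: a_k = 4, 12, 18, 18, 27/2, 81/10, 81/20, 243/140, 729/1120, …
g: a_k = -1, 0, 2, 0, -2/3, 0, 4/45, 0, -2/315, …
f+g: L₀ = lclm(L_f,L_g), ord ≤ 1+2.
h=∫₀ˣh₀: take L = L₀·Dx.
L = -12·Dx + 4·Dx^2 - 3·Dx^3 + Dx^4  (order 4).
h: a_k = 0, 3, 6, 20/3, 9/2, 77/30, 27/20, 149/252, 243/1120, …
ICs: h(0) = 0, h′(0) = 3, h′′(0) = 12, h′′′(0) = 40.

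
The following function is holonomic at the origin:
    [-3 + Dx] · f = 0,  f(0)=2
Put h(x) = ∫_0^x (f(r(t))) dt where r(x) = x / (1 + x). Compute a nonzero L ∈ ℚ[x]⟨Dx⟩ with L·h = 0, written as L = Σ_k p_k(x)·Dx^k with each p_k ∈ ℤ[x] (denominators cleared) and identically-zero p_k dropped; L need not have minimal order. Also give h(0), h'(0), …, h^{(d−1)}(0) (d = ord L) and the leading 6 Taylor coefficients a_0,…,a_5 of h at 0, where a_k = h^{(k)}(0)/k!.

f: a_k = 2, 6, 9, 9, 27/4, 81/20, …
f∘r: x↦r, Dx↦Dx/r' in L_f ⇒ L₀.
∫: right-multiply L₀ by Dx.
L = -3·Dx + (1 + 2·x + x^2)·Dx^2  (order 2).
h: a_k = 0, 2, 3, 1, -3/4, 3/20, …
ICs: h(0) = 0, h′(0) = 2.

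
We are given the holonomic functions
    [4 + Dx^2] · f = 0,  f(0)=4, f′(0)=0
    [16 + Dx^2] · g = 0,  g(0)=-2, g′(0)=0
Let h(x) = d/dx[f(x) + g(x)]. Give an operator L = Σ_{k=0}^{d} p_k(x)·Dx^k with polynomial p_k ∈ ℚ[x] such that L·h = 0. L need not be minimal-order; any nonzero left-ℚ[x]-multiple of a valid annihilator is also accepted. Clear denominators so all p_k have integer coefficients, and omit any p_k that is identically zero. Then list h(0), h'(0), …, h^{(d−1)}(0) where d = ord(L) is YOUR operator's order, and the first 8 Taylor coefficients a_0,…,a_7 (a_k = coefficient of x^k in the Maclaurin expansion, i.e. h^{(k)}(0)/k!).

L = 64 + 20·Dx^2 + Dx^4  (order 4).
h: a_k = 0, 16, 0, -224/3, 0, 992/15, 0, -8128/315, …
ICs: h(0) = 0, h′(0) = 16, h′′(0) = 0, h′′′(0) = -448.

f: a_k = 4, 0, -8, 0, 8/3, 0, -16/45, 0, …
g: a_k = -2, 0, 16, 0, -64/3, 0, 512/45, 0, …
f+g: L₀ = lclm(L_f,L_g), ord ≤ 2+2.
h₀' ⇒ L via d/dx closure of L₀.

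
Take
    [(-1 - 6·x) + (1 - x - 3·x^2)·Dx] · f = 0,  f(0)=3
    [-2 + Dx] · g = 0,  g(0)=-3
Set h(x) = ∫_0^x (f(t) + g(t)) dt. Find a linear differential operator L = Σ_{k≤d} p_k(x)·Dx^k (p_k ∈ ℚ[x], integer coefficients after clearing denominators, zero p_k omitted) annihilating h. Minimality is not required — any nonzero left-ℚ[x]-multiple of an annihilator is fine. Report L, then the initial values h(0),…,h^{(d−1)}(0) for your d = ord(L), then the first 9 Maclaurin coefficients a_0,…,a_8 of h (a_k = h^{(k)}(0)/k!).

f: a_k = 3, 3, 12, 21, 57, 120, 291, 651, 1524, …
g: a_k = -3, -6, -6, -4, -2, -4/5, -4/15, -8/105, -2/105, …
Sum ⇒ L₀ = lclm(L_f,L_g) in ℚ(x)⟨Dx⟩.
Integrate: L := L₀·Dx.
L = (-12 - 16·x - 144·x^2 - 72·x^3)·Dx + (4 + 26·x + 74·x^2 - 24·x^3 - 36·x^4)·Dx^2 + (1 - 9·x - x^2 + 30·x^3 + 18·x^4)·Dx^3  (order 3).
h: a_k = 0, 0, -3/2, 2, 17/4, 11, 298/15, 623/15, 68347/840, …
ICs: h(0) = 0, h′(0) = 0, h′′(0) = -3.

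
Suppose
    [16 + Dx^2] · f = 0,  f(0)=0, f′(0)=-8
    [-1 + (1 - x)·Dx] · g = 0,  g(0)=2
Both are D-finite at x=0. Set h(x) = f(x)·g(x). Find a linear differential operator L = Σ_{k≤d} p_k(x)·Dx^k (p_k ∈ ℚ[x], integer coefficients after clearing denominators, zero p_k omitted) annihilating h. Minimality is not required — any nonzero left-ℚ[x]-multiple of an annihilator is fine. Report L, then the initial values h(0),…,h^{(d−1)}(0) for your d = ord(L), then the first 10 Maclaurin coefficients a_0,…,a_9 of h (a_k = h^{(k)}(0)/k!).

f: a_k = 0, -8, 0, 64/3, 0, -256/15, 0, 2048/315, 0, -4096/2835, …
g: a_k = 2, 2, 2, 2, 2, 2, 2, 2, 2, 2, …
h₀=f·g: eliminate ⇒ L₀, order ≤ 2·1.
L = (-16 + 16·x) + 2·Dx + (-1 + x)·Dx^2  (order 2).
h: a_k = 0, -16, -16, 80/3, 80/3, -112/15, -112/15, 1744/315, 1744/315, 1072/405, …
ICs: h(0) = 0, h′(0) = -16.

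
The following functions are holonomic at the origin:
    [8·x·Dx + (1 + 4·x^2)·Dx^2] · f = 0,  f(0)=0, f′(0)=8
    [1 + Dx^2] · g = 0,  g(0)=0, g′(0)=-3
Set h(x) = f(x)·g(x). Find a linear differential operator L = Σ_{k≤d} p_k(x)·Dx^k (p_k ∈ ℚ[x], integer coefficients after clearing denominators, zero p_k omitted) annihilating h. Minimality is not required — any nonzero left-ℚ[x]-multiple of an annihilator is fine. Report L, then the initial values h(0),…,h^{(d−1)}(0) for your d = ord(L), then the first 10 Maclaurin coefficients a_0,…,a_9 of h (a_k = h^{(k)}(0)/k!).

f: a_k = 0, 8, 0, -32/3, 0, 128/5, 0, -512/7, 0, 2048/9, …
g: a_k = 0, -3, 0, 1/2, 0, -1/40, 0, 1/1680, 0, -1/120960, …
Product ⇒ symmetric product L₀, ord ≤ 4.
L = (85 + 944·x^2 + 416·x^4 + 256·x^6 + 256·x^8) + (144·x + 704·x^3 + 768·x^5 + 1024·x^7)·Dx + (90 + 992·x^2 + 576·x^4 + 512·x^6 + 512·x^8)·Dx^2 + (144·x + 704·x^3 + 768·x^5 + 1024·x^7)·Dx^3 + (5 + 48·x^2 + 160·x^4 + 256·x^6 + 256·x^8)·Dx^4  (order 4).
h: a_k = 0, 0, -24, 0, 36, 0, -247/3, 0, 465/2, 0, …
ICs: h(0) = 0, h′(0) = 0, h′′(0) = -48, h′′′(0) = 0.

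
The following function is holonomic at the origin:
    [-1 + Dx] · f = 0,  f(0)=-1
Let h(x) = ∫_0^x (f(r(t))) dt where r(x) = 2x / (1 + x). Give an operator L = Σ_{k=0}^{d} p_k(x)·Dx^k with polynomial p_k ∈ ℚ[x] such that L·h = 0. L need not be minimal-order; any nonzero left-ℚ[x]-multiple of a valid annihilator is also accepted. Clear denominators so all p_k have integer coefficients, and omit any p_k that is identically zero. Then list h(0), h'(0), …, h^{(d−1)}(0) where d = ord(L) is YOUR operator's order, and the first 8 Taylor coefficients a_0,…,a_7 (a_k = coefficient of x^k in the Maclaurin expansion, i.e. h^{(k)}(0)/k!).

f: a_k = -1, -1, -1/2, -1/6, -1/24, -1/120, -1/720, -1/5040, …
h₀=f(r): pull back L_f along r ⇒ L₀.
h=∫₀ˣh₀: take L = L₀·Dx.
L = -2·Dx + (1 + 2·x + x^2)·Dx^2  (order 2).
h: a_k = 0, -1, -1, 0, 1/6, -2/15, 1/15, -4/315, …
ICs: h(0) = 0, h′(0) = -1.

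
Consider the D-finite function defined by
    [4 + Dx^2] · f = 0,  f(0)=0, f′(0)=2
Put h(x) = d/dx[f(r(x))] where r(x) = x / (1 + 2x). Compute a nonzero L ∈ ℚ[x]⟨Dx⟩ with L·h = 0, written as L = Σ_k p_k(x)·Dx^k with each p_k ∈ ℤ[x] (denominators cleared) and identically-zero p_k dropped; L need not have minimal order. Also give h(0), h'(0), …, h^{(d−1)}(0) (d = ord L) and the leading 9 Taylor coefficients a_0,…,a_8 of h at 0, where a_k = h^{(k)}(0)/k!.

f: a_k = 0, 2, 0, -4/3, 0, 4/15, 0, -8/315, 0, …
Change of var in L_f (x↦r) gives L₀.
Derive L from L₀ (diff closure).
L = (28 + 96·x + 96·x^2) + (12 + 72·x + 144·x^2 + 96·x^3)·Dx + (1 + 8·x + 24·x^2 + 32·x^3 + 16·x^4)·Dx^2  (order 2).
h: a_k = 2, -8, 20, -32, 4/3, 240, -55448/45, 203648/45, -896716/63, …
ICs: h(0) = 2, h′(0) = -8.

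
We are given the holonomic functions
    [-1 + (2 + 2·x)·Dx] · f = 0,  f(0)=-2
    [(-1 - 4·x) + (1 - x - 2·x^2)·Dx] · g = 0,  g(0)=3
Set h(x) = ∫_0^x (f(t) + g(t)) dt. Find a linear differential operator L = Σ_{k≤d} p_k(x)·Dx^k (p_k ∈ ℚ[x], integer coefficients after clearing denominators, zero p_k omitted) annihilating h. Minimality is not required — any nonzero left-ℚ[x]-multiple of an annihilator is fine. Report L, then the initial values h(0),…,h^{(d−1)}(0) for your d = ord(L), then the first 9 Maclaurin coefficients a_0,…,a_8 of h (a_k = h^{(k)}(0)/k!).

L = (13 + 26·x + 40·x^2)·Dx + (-25 - 69·x - 144·x^2 - 100·x^3)·Dx^2 + (2 + 20·x - 6·x^2 - 64·x^3 - 40·x^4)·Dx^3  (order 3).
h: a_k = 0, 1, 1, 37/12, 119/32, 2117/320, 8057/768, 66069/3584, 261087/8192, …
ICs: h(0) = 0, h′(0) = 1, h′′(0) = 2.

f: a_k = -2, -1, 1/4, -1/8, 5/64, -7/128, 21/512, -33/1024, 429/16384, …
g: a_k = 3, 3, 9, 15, 33, 63, 129, 255, 513, …
L₀ := lclm(L_f,L_g); ord L₀ ≤ 1+1.
Integrate: L := L₀·Dx.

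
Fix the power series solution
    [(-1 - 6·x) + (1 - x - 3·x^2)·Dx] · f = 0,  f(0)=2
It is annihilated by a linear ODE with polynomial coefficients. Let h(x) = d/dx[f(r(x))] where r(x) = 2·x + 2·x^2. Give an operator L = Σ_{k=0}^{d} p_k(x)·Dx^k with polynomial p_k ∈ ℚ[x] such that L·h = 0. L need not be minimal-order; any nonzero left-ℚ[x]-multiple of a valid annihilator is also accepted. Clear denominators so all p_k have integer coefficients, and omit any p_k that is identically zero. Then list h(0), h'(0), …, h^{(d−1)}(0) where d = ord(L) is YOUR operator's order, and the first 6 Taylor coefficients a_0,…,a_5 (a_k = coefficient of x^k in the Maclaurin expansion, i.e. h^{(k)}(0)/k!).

L = (18 + 156·x + 804·x^2 + 2736·x^3 + 4968·x^4 + 4320·x^5 + 1440·x^6) + (-1 - 12·x + 6·x^2 + 268·x^3 + 900·x^4 + 1368·x^5 + 1008·x^6 + 288·x^7)·Dx  (order 1).
h: a_k = 4, 72, 528, 3904, 26640, 173856, …
ICs: h(0) = 4.

f: a_k = 2, 2, 8, 14, 38, 80, …
Substitute x→r, Dx→(1/r')Dx; clear ⇒ L₀.
Differentiate: ansatz ord ≤ ord L₀ ⇒ L.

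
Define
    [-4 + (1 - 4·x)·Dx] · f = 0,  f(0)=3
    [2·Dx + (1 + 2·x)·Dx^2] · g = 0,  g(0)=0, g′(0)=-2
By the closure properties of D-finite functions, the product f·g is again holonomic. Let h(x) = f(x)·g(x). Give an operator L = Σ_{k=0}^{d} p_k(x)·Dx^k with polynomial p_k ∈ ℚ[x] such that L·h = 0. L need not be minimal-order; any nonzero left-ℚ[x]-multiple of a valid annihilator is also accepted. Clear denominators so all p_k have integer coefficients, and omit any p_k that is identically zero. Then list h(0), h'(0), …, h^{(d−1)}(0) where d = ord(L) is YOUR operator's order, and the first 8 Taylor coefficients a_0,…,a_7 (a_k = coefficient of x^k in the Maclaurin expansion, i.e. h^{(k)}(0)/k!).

L = 8 + (6 + 24·x)·Dx + (-1 + 2·x + 8·x^2)·Dx^2  (order 2).
h: a_k = 0, -6, -18, -80, -308, -6256/5, -24864/5, -698112/35, …
ICs: h(0) = 0, h′(0) = -6.

f: a_k = 3, 12, 48, 192, 768, 3072, 12288, 49152, …
g: a_k = 0, -2, 2, -8/3, 4, -32/5, 32/3, -128/7, …
f·g: L₀ = L_f ⊗_s L_g, ord ≤ 1·2.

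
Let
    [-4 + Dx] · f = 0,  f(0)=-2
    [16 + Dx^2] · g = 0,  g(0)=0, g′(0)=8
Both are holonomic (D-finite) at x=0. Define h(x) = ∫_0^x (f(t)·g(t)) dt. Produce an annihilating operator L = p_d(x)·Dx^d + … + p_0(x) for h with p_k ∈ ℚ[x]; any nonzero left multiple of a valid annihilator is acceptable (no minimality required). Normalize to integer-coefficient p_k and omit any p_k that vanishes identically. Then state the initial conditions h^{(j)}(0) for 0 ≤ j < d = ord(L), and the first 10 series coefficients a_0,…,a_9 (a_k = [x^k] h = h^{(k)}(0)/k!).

L = 32·Dx - 8·Dx^2 + Dx^3  (order 3).
h: a_k = 0, 0, -8, -64/3, -64/3, 0, 1024/45, 8192/315, 4096/315, 0, …
ICs: h(0) = 0, h′(0) = 0, h′′(0) = -16.

f: a_k = -2, -8, -16, -64/3, -64/3, -256/15, -512/45, -2048/315, -1024/315, -4096/2835, …
g: a_k = 0, 8, 0, -64/3, 0, 256/15, 0, -2048/315, 0, 4096/2835, …
Product ⇒ symmetric product L₀, ord ≤ 2.
h=∫h₀ ⇒ L = L₀·Dx.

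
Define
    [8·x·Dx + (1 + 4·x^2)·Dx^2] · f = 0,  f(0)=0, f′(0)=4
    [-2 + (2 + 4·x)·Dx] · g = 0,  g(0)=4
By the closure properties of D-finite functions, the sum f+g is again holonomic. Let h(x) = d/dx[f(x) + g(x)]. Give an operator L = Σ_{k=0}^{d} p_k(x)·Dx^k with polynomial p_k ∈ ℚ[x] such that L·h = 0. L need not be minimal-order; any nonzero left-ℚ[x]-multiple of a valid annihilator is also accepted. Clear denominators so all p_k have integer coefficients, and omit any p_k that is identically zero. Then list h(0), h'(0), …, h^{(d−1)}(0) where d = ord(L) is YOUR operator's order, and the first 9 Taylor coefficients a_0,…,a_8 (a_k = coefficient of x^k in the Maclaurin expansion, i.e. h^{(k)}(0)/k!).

L = (-8 - 40·x + 96·x^2 + 96·x^3) + (-11 - 32·x + 40·x^2 + 384·x^3 + 336·x^4)·Dx + (-1 + 6·x + 24·x^2 + 48·x^3 + 112·x^4 + 96·x^5)·Dx^2  (order 2).
h: a_k = 8, -4, -10, -10, 163/2, -63/2, -793/4, -429/4, 39203/32, …
ICs: h(0) = 8, h′(0) = -4.

f: a_k = 0, 4, 0, -16/3, 0, 64/5, 0, -256/7, 0, …
g: a_k = 4, 4, -2, 2, -5/2, 7/2, -21/4, 33/4, -429/32, …
Sum ⇒ L₀ = lclm(L_f,L_g) in ℚ(x)⟨Dx⟩.
Differentiate: ansatz ord ≤ ord L₀ ⇒ L.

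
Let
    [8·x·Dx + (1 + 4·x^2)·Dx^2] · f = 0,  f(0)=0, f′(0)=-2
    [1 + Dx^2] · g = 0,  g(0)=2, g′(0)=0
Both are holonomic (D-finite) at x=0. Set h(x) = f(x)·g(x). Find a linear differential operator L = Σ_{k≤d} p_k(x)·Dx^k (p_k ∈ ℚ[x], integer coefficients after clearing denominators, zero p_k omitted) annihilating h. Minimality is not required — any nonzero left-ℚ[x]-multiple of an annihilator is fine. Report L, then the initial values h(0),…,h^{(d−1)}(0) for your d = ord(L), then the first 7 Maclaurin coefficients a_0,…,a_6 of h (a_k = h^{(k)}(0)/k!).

f: a_k = 0, -2, 0, 8/3, 0, -32/5, 0, …
g: a_k = 2, 0, -1, 0, 1/12, 0, -1/360, …
Product ⇒ symmetric product L₀, ord ≤ 4.
L = (85 + 944·x^2 + 416·x^4 + 256·x^6 + 256·x^8) + (144·x + 704·x^3 + 768·x^5 + 1024·x^7)·Dx + (90 + 992·x^2 + 576·x^4 + 512·x^6 + 512·x^8)·Dx^2 + (144·x + 704·x^3 + 768·x^5 + 1024·x^7)·Dx^3 + (5 + 48·x^2 + 160·x^4 + 256·x^6 + 256·x^8)·Dx^4  (order 4).
h: a_k = 0, -4, 0, 22/3, 0, -469/30, 0, …
ICs: h(0) = 0, h′(0) = -4, h′′(0) = 0, h′′′(0) = 44.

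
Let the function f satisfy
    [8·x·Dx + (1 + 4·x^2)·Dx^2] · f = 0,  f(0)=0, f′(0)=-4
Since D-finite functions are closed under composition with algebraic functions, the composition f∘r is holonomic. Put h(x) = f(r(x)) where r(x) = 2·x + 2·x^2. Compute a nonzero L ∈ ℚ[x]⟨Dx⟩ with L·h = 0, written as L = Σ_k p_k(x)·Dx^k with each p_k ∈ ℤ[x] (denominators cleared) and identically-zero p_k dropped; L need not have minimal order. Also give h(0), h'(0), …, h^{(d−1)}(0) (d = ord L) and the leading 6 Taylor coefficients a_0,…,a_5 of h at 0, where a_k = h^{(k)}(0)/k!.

L = (-2 + 32·x + 128·x^2 + 192·x^3 + 96·x^4)·Dx + (1 + 2·x + 16·x^2 + 64·x^3 + 80·x^4 + 32·x^5)·Dx^2  (order 2).
h: a_k = 0, -8, -8, 128/3, 128, -1408/5, …
ICs: h(0) = 0, h′(0) = -8.

f: a_k = 0, -4, 0, 16/3, 0, -64/5, …
h₀=f(r): pull back L_f along r ⇒ L₀.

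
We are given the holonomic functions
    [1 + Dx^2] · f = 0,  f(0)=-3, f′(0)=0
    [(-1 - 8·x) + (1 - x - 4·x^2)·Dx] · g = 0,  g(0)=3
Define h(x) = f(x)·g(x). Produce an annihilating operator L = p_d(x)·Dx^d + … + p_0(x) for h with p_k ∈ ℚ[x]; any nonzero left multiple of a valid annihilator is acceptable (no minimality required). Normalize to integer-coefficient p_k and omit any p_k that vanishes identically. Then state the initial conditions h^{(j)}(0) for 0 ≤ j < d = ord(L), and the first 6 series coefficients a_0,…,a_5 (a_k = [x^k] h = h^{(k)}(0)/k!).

f: a_k = -3, 0, 3/2, 0, -1/8, 0, …
g: a_k = 3, 3, 15, 27, 87, 195, …
h₀=f·g: eliminate ⇒ L₀, order ≤ 2·1.
L = (7 + x + 4·x^2) + (2 + 16·x)·Dx + (-1 + x + 4·x^2)·Dx^2  (order 2).
h: a_k = -9, -9, -81/2, -153/2, -1911/8, -4359/8, …
ICs: h(0) = -9, h′(0) = -9.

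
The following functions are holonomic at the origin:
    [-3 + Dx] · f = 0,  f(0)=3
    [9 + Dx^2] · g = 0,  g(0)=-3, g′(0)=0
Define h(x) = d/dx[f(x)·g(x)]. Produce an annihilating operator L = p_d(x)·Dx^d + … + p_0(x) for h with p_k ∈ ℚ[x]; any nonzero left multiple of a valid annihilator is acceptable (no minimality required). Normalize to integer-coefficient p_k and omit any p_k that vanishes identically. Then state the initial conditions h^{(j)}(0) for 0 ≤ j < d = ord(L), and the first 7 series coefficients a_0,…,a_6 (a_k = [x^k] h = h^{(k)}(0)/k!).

f: a_k = 3, 9, 27/2, 27/2, 81/8, 243/40, 243/80, …
g: a_k = -3, 0, 27/2, 0, -81/8, 0, 243/80, …
Product ⇒ symmetric product L₀, ord ≤ 2.
Derive L from L₀ (diff closure).
L = 18 - 6·Dx + Dx^2  (order 2).
h: a_k = -27, 0, 243, 486, 729/2, 0, -2187/10, …
ICs: h(0) = -27, h′(0) = 0.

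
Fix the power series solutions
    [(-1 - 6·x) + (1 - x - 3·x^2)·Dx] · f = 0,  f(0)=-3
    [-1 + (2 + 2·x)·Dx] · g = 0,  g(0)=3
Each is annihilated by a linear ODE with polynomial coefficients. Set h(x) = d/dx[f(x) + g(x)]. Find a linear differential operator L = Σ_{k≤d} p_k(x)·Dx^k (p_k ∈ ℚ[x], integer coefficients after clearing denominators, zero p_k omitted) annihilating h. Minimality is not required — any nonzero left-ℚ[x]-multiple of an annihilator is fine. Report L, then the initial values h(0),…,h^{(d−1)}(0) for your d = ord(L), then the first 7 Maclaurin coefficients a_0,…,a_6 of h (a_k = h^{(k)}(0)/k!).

L = (-108 - 690·x - 1260·x^2 - 1620·x^3 - 810·x^4) + (-165 - 1476·x - 3819·x^2 - 6408·x^3 - 6345·x^4 - 2430·x^5)·Dx + (34 + 114·x + 134·x^2 - 378·x^3 - 1422·x^4 - 1530·x^5 - 540·x^6)·Dx^2  (order 2).
h: a_k = -3/2, -99/4, -999/16, -7311/32, -153495/256, -894141/512, -9332043/2048, …
ICs: h(0) = -3/2, h′(0) = -99/4.

f: a_k = -3, -3, -12, -21, -57, -120, -291, …
g: a_k = 3, 3/2, -3/8, 3/16, -15/128, 21/256, -63/1024, …
L₀ := lclm(L_f,L_g); ord L₀ ≤ 1+1.
h=h₀': d/dx-closure on L₀ ⇒ L.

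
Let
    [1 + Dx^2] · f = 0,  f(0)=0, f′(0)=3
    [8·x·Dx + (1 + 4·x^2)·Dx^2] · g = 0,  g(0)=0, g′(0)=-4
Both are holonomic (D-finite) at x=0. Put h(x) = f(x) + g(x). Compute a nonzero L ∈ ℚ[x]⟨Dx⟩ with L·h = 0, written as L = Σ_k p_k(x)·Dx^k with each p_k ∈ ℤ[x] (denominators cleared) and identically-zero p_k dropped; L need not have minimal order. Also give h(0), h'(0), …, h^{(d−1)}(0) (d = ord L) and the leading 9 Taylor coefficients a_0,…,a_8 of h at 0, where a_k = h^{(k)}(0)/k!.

L = (-376·x + 1600·x^3 + 128·x^5)·Dx + (-7 + 76·x^2 + 432·x^4 + 64·x^6)·Dx^2 + (-376·x + 1600·x^3 + 128·x^5)·Dx^3 + (-7 + 76·x^2 + 432·x^4 + 64·x^6)·Dx^4  (order 4).
h: a_k = 0, -1, 0, 29/6, 0, -511/40, 0, 8777/240, 0, …
ICs: h(0) = 0, h′(0) = -1, h′′(0) = 0, h′′′(0) = 29.

f: a_k = 0, 3, 0, -1/2, 0, 1/40, 0, -1/1680, 0, …
g: a_k = 0, -4, 0, 16/3, 0, -64/5, 0, 256/7, 0, …
L₀ := lclm(L_f,L_g); ord L₀ ≤ 2+2.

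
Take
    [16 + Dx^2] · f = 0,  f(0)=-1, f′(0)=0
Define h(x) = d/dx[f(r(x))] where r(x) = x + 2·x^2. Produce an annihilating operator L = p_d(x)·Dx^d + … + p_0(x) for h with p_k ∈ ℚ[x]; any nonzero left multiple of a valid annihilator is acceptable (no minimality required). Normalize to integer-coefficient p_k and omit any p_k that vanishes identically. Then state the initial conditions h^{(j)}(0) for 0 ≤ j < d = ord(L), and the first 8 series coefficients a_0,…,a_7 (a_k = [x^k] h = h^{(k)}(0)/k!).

L = (64 + 256·x + 1536·x^2 + 4096·x^3 + 4096·x^4) + (-12 - 48·x)·Dx + (1 + 8·x + 16·x^2)·Dx^2  (order 2).
h: a_k = 0, 16, 96, 256/3, -1280/3, -22528/15, -28672/15, 425984/315, …
ICs: h(0) = 0, h′(0) = 16.

f: a_k = -1, 0, 8, 0, -32/3, 0, 256/45, 0, …
Change of var in L_f (x↦r) gives L₀.
Derive L from L₀ (diff closure).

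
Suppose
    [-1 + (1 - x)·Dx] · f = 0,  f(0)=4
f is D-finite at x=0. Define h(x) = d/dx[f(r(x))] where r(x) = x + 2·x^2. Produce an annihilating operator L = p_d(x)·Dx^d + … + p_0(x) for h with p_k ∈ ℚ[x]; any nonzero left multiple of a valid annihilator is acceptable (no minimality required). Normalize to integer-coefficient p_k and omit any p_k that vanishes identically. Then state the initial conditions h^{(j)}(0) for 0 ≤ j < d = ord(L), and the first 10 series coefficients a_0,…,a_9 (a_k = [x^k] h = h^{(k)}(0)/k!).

L = (6 + 12·x + 24·x^2) + (-1 - 3·x + 6·x^2 + 8·x^3)·Dx  (order 1).
h: a_k = 4, 24, 60, 176, 420, 1032, 2380, 5472, 12276, 27320, …
ICs: h(0) = 4.

f: a_k = 4, 4, 4, 4, 4, 4, 4, 4, 4, 4, …
Change of var in L_f (x↦r) gives L₀.
h₀' ⇒ L via d/dx closure of L₀.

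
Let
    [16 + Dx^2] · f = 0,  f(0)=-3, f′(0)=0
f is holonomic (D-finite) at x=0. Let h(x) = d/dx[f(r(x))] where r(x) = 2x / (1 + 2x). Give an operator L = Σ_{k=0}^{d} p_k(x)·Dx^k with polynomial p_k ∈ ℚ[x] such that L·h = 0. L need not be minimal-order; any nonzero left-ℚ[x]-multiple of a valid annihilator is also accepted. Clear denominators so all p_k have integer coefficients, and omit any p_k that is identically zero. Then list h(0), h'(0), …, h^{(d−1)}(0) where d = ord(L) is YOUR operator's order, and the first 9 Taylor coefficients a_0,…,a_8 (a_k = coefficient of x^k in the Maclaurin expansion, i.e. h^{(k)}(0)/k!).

L = (88 + 96·x + 96·x^2) + (12 + 72·x + 144·x^2 + 96·x^3)·Dx + (1 + 8·x + 24·x^2 + 32·x^3 + 16·x^4)·Dx^2  (order 2).
h: a_k = 0, 192, -1152, 2560, 5120, -351232/5, 1763328/5, -25739264/21, 110198784/35, …
ICs: h(0) = 0, h′(0) = 192.

f: a_k = -3, 0, 24, 0, -32, 0, 256/15, 0, -512/105, …
Substitute x→r, Dx→(1/r')Dx; clear ⇒ L₀.
Differentiate: ansatz ord ≤ ord L₀ ⇒ L.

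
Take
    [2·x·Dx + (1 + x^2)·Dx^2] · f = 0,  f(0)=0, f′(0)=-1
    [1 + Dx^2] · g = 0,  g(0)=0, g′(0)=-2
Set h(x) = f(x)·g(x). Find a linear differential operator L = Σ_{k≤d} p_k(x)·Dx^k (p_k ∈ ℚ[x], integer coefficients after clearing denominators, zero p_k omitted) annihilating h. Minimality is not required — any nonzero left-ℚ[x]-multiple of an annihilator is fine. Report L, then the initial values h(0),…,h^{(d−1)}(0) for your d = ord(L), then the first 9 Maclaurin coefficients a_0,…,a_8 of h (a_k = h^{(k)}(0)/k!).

f: a_k = 0, -1, 0, 1/3, 0, -1/5, 0, 1/7, 0, …
g: a_k = 0, -2, 0, 1/3, 0, -1/60, 0, 1/2520, 0, …
L₀ := L_f ⊗_s L_g (sym. prod.), ord ≤ 4.
L = (10 + 26·x^2 + 11·x^4 + 4·x^6 + x^8) + (12·x + 20·x^3 + 12·x^5 + 4·x^7)·Dx + (12 + 32·x^2 + 18·x^4 + 8·x^6 + 2·x^8)·Dx^2 + (12·x + 20·x^3 + 12·x^5 + 4·x^7)·Dx^3 + (2 + 6·x^2 + 7·x^4 + 4·x^6 + x^8)·Dx^4  (order 4).
h: a_k = 0, 0, 2, 0, -1, 0, 19/36, 0, -43/120, …
ICs: h(0) = 0, h′(0) = 0, h′′(0) = 4, h′′′(0) = 0.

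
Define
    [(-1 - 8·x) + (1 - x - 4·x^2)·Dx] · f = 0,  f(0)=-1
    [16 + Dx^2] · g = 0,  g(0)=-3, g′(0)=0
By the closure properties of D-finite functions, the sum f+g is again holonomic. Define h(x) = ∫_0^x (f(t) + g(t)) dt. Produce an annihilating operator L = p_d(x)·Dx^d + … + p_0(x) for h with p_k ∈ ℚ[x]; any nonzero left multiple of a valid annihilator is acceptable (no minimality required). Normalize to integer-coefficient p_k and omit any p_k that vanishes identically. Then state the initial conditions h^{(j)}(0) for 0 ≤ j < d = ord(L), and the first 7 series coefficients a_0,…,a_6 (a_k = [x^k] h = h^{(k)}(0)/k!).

f: a_k = -1, -1, -5, -9, -29, -65, -181, …
g: a_k = -3, 0, 24, 0, -32, 0, 256/15, …
f+g: L₀ = lclm(L_f,L_g), ord ≤ 1+2.
h=∫₀ˣh₀: take L = L₀·Dx.
L = (560 + 4608·x + 1664·x^2 + 6144·x^3 + 10240·x^4 + 16384·x^5)·Dx + (-208 + 272·x + 896·x^2 - 1408·x^3 - 1536·x^4 + 6144·x^5 + 8192·x^6)·Dx^2 + (35 + 288·x + 104·x^2 + 384·x^3 + 640·x^4 + 1024·x^5)·Dx^3 + (-13 + 17·x + 56·x^2 - 88·x^3 - 96·x^4 + 384·x^5 + 512·x^6)·Dx^4  (order 4).
h: a_k = 0, -4, -1/2, 19/3, -9/4, -61/5, -65/6, …
ICs: h(0) = 0, h′(0) = -4, h′′(0) = -1, h′′′(0) = 38.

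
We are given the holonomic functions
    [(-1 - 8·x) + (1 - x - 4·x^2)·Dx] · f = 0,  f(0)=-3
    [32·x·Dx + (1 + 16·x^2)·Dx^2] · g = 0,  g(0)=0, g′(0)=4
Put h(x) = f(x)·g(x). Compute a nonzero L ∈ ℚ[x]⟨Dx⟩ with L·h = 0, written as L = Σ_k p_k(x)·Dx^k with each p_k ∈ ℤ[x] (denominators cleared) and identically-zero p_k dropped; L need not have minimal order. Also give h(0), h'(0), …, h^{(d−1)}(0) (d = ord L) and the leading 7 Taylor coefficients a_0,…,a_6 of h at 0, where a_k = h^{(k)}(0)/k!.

L = (8 + 32·x + 384·x^2) + (2 - 16·x + 64·x^2 + 384·x^3)·Dx + (-1 + x - 12·x^2 + 16·x^3 + 64·x^4)·Dx^2  (order 2).
h: a_k = 0, -12, -12, 4, -44, -3212/5, -4092/5, …
ICs: h(0) = 0, h′(0) = -12.

f: a_k = -3, -3, -15, -27, -87, -195, -543, …
g: a_k = 0, 4, 0, -64/3, 0, 1024/5, 0, …
Sym-product of L_f,L_g gives L₀ (≤ ord 2).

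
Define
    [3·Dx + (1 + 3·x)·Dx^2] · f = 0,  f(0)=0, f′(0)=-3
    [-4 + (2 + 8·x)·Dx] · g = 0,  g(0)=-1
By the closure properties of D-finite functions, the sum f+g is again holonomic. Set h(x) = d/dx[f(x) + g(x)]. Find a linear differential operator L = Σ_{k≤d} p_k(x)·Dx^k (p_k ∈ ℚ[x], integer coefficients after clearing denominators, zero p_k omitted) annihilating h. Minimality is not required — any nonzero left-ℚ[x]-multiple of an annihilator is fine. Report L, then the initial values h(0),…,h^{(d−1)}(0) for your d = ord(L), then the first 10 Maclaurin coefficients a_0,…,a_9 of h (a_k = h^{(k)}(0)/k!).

f: a_k = 0, -3, 9/2, -9, 81/4, -243/5, 243/2, -2187/7, 6561/8, -2187, …
g: a_k = -1, -2, 2, -4, 10, -28, 84, -264, 858, -2860, …
h₀=f+g: left-lcm gives L₀, ord ≤ 3.
h=h₀': d/dx-closure on L₀ ⇒ L.
L = 36·x + (6 + 72·x + 180·x^2)·Dx + (1 + 13·x + 54·x^2 + 72·x^3)·Dx^2  (order 2).
h: a_k = -5, 13, -39, 121, -383, 1233, -4035, 13425, -45423, 156289, …
ICs: h(0) = -5, h′(0) = 13.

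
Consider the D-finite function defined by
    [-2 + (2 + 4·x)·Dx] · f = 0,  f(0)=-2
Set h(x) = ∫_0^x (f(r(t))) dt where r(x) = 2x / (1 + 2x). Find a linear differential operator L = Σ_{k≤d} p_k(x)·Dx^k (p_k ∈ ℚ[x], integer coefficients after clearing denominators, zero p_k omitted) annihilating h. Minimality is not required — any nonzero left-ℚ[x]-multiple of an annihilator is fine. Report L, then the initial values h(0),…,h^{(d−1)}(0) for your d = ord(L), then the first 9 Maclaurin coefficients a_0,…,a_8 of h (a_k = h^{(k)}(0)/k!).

L = -2·Dx + (1 + 8·x + 12·x^2)·Dx^2  (order 2).
h: a_k = 0, -2, -2, 4, -10, 148/5, -100, 2616/7, -1506, …
ICs: h(0) = 0, h′(0) = -2.

f: a_k = -2, -2, 1, -1, 5/4, -7/4, 21/8, -33/8, 429/64, …
f∘r: x↦r, Dx↦Dx/r' in L_f ⇒ L₀.
h=∫₀ˣh₀: take L = L₀·Dx.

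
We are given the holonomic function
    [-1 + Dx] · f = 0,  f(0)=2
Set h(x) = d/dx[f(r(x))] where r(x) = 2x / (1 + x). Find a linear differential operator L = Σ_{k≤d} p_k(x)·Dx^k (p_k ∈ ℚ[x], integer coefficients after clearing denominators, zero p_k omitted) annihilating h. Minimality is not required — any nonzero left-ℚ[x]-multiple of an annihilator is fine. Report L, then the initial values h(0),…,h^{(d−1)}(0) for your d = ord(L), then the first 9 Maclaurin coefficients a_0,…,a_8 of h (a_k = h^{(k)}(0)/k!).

L = -2·x + (-1 - 2·x - x^2)·Dx  (order 1).
h: a_k = 4, 0, -4, 16/3, -4, 16/15, 20/9, -512/105, 284/45, …
ICs: h(0) = 4.

f: a_k = 2, 2, 1, 1/3, 1/12, 1/60, 1/360, 1/2520, 1/20160, …
h₀=f(r): pull back L_f along r ⇒ L₀.
h₀' ⇒ L via d/dx closure of L₀.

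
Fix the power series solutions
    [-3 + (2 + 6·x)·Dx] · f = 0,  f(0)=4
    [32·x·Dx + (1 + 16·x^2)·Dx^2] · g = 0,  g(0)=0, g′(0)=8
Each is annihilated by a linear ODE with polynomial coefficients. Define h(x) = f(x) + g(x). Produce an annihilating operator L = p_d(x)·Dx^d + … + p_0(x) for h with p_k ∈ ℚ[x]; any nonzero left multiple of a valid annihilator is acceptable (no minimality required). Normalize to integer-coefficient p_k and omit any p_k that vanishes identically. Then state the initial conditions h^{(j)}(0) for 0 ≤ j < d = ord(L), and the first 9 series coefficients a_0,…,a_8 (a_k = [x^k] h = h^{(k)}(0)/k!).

f: a_k = 4, 6, -9/2, 27/4, -405/32, 1701/64, -15309/256, 72171/512, -2814669/8192, …
g: a_k = 0, 8, 0, -128/3, 0, 2048/5, 0, -32768/7, 0, …
L₀ := lclm(L_f,L_g); ord L₀ ≤ 1+2.
L = (-192 - 1440·x + 9216·x^2 + 13824·x^3)·Dx + (-155 - 768·x + 4128·x^2 + 36864·x^3 + 48384·x^4)·Dx^2 + (-6 + 110·x + 576·x^2 + 2624·x^3 + 10752·x^4 + 13824·x^5)·Dx^3  (order 3).
h: a_k = 4, 14, -9/2, -431/12, -405/32, 139577/320, -15309/256, -16272019/3584, -2814669/8192, …
ICs: h(0) = 4, h′(0) = 14, h′′(0) = -9.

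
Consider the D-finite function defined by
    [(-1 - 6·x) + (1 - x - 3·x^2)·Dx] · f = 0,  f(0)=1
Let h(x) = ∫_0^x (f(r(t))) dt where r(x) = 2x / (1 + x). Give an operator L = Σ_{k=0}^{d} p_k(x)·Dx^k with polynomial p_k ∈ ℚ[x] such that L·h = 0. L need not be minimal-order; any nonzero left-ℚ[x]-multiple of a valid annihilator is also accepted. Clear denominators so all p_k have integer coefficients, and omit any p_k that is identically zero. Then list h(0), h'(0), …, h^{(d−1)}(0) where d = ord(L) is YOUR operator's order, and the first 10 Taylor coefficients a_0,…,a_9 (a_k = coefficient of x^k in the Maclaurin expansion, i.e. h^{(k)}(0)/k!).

L = (2 + 26·x)·Dx + (-1 - x + 13·x^2 + 13·x^3)·Dx^2  (order 2).
h: a_k = 0, 1, 1, 14/3, 13/2, 182/5, 169/3, 338, 2197/4, 30758/9, …
ICs: h(0) = 0, h′(0) = 1.

f: a_k = 1, 1, 4, 7, 19, 40, 97, 217, 508, 1159, …
Change of var in L_f (x↦r) gives L₀.
∫: right-multiply L₀ by Dx.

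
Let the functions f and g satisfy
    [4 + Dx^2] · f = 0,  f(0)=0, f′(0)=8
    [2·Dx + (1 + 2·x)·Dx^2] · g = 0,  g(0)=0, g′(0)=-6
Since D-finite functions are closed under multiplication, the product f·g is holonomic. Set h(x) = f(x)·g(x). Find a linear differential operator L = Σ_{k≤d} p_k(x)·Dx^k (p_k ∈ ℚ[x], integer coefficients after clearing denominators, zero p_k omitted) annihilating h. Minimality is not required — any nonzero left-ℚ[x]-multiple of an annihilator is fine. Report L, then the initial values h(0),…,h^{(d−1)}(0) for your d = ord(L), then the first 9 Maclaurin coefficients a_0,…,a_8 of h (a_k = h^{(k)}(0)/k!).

f: a_k = 0, 8, 0, -16/3, 0, 16/15, 0, -32/315, 0, …
g: a_k = 0, -6, 6, -8, 12, -96/5, 32, -384/7, 96, …
f·g: L₀ = L_f ⊗_s L_g, ord ≤ 2·2.
L = (-48 + 192·x + 1216·x^2 + 2048·x^3 + 1024·x^4) + (32 + 320·x + 768·x^2 + 512·x^3)·Dx + (160·x + 672·x^2 + 1024·x^3 + 512·x^4)·Dx^2 + (8 + 80·x + 192·x^2 + 128·x^3)·Dx^3 + (3 + 28·x + 92·x^2 + 128·x^3 + 64·x^4)·Dx^4  (order 4).
h: a_k = 0, 0, -48, 48, -32, 64, -352/3, 992/5, -7232/21, …
ICs: h(0) = 0, h′(0) = 0, h′′(0) = -96, h′′′(0) = 288.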